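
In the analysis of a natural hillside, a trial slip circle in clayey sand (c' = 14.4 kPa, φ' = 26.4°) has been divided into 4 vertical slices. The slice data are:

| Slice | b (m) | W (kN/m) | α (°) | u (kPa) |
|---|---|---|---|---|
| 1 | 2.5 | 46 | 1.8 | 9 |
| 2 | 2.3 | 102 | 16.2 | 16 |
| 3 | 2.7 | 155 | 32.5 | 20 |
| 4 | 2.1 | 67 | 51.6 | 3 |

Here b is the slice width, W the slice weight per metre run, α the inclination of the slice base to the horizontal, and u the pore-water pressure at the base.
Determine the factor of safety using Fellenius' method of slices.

Ordinary method of slices: FS = Σ[c'·Δl_i + (W_i cosα_i − u_i·Δl_i)·tanφ'] / Σ W_i sinα_i, with Δl_i = b_i / cosα_i.
Slice 1: Δl = 2.5/cos1.8° = 2.501 m; N'_1 = 46·cos1.8° − 9·2.501 = 23.5; c'Δl = 36.02; W sinα = 1.4
Slice 2: Δl = 2.3/cos16.2° = 2.395 m; N'_2 = 102·cos16.2° − 16·2.395 = 59.6; c'Δl = 34.49; W sinα = 28.5
Slice 3: Δl = 2.7/cos32.5° = 3.201 m; N'_3 = 155·cos32.5° − 20·3.201 = 66.7; c'Δl = 46.10; W sinα = 83.3
Slice 4: Δl = 2.1/cos51.6° = 3.381 m; N'_4 = 67·cos51.6° − 3·3.381 = 31.5; c'Δl = 48.68; W sinα = 52.5
Σc'Δl = 165.3 kN/m; ΣN' = 181.3 kN/m; ΣW sinα = 165.7 kN/m
Resisting = 165.3 + 181.3·tan26.4° = 165.3 + 90.0 = 255.3 kN/m
FS = 255.3 / 165.7 = 1.541

FS = 1.54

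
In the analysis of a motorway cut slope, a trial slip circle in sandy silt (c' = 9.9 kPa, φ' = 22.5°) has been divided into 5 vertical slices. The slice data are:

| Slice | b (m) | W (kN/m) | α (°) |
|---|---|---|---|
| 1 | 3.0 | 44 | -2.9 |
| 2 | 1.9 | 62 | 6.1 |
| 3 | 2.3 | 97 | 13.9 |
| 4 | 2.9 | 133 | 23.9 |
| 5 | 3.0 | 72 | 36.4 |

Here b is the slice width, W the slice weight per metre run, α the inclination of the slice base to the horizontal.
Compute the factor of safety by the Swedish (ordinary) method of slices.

FS = 2.39

Ordinary method of slices: FS = Σ[c'·Δl_i + (W_i cosα_i)·tanφ'] / Σ W_i sinα_i, with Δl_i = b_i / cosα_i.
Slice 1: Δl = 3.0/cos(-2.9°) = 3.004 m; N'_1 = 44·cos(-2.9°) = 43.9; c'Δl = 29.74; W sinα = -2.2
Slice 2: Δl = 1.9/cos6.1° = 1.911 m; N'_2 = 62·cos6.1° = 61.6; c'Δl = 18.92; W sinα = 6.6
Slice 3: Δl = 2.3/cos13.9° = 2.369 m; N'_3 = 97·cos13.9° = 94.2; c'Δl = 23.46; W sinα = 23.3
Slice 4: Δl = 2.9/cos23.9° = 3.172 m; N'_4 = 133·cos23.9° = 121.6; c'Δl = 31.40; W sinα = 53.9
Slice 5: Δl = 3.0/cos36.4° = 3.727 m; N'_5 = 72·cos36.4° = 58.0; c'Δl = 36.90; W sinα = 42.7
Σc'Δl = 140.4 kN/m; ΣN' = 379.3 kN/m; ΣW sinα = 124.3 kN/m
Resisting = 140.4 + 379.3·tan22.5° = 140.4 + 157.1 = 297.5 kN/m
FS = 297.5 / 124.3 = 2.394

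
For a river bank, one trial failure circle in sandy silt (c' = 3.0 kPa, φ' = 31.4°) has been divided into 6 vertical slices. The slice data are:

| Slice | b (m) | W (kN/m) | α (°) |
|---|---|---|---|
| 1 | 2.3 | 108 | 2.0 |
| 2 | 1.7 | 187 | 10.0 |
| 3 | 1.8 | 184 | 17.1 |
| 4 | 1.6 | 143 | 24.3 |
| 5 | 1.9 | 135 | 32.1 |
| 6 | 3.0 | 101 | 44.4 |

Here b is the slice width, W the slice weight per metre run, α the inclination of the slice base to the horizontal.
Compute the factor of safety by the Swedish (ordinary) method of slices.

FS = 1.79

Ordinary method of slices: FS = Σ[c'·Δl_i + (W_i cosα_i)·tanφ'] / Σ W_i sinα_i, with Δl_i = b_i / cosα_i.
Slice 1: Δl = 2.3/cos2.0° = 2.301 m; N'_1 = 108·cos2.0° = 107.9; c'Δl = 6.90; W sinα = 3.8
Slice 2: Δl = 1.7/cos10.0° = 1.726 m; N'_2 = 187·cos10.0° = 184.2; c'Δl = 5.18; W sinα = 32.5
Slice 3: Δl = 1.8/cos17.1° = 1.883 m; N'_3 = 184·cos17.1° = 175.9; c'Δl = 5.65; W sinα = 54.1
Slice 4: Δl = 1.6/cos24.3° = 1.756 m; N'_4 = 143·cos24.3° = 130.3; c'Δl = 5.27; W sinα = 58.8
Slice 5: Δl = 1.9/cos32.1° = 2.243 m; N'_5 = 135·cos32.1° = 114.4; c'Δl = 6.73; W sinα = 71.7
Slice 6: Δl = 3.0/cos44.4° = 4.199 m; N'_6 = 101·cos44.4° = 72.2; c'Δl = 12.60; W sinα = 70.7
Σc'Δl = 42.3 kN/m; ΣN' = 784.8 kN/m; ΣW sinα = 291.6 kN/m
Resisting = 42.3 + 784.8·tan31.4° = 42.3 + 479.1 = 521.4 kN/m
FS = 521.4 / 291.6 = 1.788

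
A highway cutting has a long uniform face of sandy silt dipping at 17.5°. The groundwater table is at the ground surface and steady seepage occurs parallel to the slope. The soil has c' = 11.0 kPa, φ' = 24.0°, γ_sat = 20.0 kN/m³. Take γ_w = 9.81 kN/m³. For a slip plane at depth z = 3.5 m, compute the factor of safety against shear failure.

FS = 1.27

With seepage parallel to the slope and the water table at the surface, the effective normal stress on the slip plane uses the buoyant unit weight γ' = γ_sat − γ_w while the driving shear stress uses γ_sat:
FS = [c' + γ' z cos²β tanφ'] / [γ_sat z sinβ cosβ]
γ' = 20.0 − 9.81 = 10.19 kN/m³
Numerator = 11.0 + 10.19·3.5·cos²17.5°·tan24.0° = 11.0 + 10.19·3.5·0.9096·0.4452 = 25.443 kPa
Denominator = 20.0·3.5·sin17.5°·cos17.5° = 20.0·3.5·0.3007·0.9537 = 20.075 kPa
FS = 25.443 / 20.075 = 1.267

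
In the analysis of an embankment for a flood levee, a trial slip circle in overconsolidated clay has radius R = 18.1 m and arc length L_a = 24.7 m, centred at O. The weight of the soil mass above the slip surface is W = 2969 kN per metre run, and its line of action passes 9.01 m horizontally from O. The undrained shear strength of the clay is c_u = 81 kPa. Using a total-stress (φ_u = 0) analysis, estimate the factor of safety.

Taking moments about the centre O, the resisting moment is provided by the undrained shear strength acting along the arc:
M_R = c_u·L_a·R = 81·24.70·18.1 = 36212.7 kN·m/m
M_D = W·d = 2969·9.01 = 26750.7 kN·m/m
FS = M_R / M_D = 36212.7 / 26750.7 = 1.354

FS = 1.35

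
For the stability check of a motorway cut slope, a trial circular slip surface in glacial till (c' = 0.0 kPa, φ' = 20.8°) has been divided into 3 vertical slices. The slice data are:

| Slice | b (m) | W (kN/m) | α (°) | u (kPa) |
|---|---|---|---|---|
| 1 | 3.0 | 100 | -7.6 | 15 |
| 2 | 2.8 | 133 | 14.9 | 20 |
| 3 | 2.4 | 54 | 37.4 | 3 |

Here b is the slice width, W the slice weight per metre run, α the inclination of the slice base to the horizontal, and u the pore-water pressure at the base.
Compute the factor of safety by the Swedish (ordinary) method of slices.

Ordinary method of slices: FS = Σ[c'·Δl_i + (W_i cosα_i − u_i·Δl_i)·tanφ'] / Σ W_i sinα_i, with Δl_i = b_i / cosα_i.
Slice 1: Δl = 3.0/cos(-7.6°) = 3.027 m; N'_1 = 100·cos(-7.6°) − 15·3.027 = 53.7; c'Δl = 0.00; W sinα = -13.2
Slice 2: Δl = 2.8/cos14.9° = 2.897 m; N'_2 = 133·cos14.9° − 20·2.897 = 70.6; c'Δl = 0.00; W sinα = 34.2
Slice 3: Δl = 2.4/cos37.4° = 3.021 m; N'_3 = 54·cos37.4° − 3·3.021 = 33.8; c'Δl = 0.00; W sinα = 32.8
Σc'Δl = 0.0 kN/m; ΣN' = 158.1 kN/m; ΣW sinα = 53.8 kN/m
Resisting = 0.0 + 158.1·tan20.8° = 0.0 + 60.1 = 60.1 kN/m
FS = 60.1 / 53.8 = 1.117

FS = 1.12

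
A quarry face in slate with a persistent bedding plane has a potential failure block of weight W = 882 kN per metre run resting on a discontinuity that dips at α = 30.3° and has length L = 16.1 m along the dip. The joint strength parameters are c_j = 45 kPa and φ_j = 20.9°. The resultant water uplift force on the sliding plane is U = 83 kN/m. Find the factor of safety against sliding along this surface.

FS = 2.21

Resolving the block weight along and normal to the plane and applying the Mohr–Coulomb strength on the joint:
N' = W cosα − U = 882·cos30.3° − 83 = 678.5 kN/m
Driving force T = W sinα = 882·sin30.3° = 445.0 kN/m
Resisting force R = c_j·L + N'·tanφ_j = 45·16.1 + 678.5·tan20.9° = 724.5 + 259.1 = 983.6 kN/m
FS = R / T = 983.6 / 445.0 = 2.210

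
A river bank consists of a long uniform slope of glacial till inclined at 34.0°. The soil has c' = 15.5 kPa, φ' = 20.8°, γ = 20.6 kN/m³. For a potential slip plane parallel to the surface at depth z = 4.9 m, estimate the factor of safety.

For an infinite slope with a slip plane parallel to the surface (no pore pressure): FS = [c' + γz cos²β tanφ'] / [γz sinβ cosβ].
γz = 20.6·4.9 = 100.94 kN/m²
Numerator = 15.5 + 100.94·cos²34.0°·tan20.8° = 15.5 + 100.94·0.6873·0.3799 = 41.854 kPa
Denominator = 100.94·sin34.0°·cos34.0° = 100.94·0.5592·0.8290 = 46.795 kPa
FS = 41.854 / 46.795 = 0.894

FS = 0.89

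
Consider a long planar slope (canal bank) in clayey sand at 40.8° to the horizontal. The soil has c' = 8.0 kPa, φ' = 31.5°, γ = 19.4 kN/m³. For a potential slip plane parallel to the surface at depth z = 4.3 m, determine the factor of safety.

For an infinite slope with a slip plane parallel to the surface (no pore pressure): FS = [c' + γz cos²β tanφ'] / [γz sinβ cosβ].
γz = 19.4·4.3 = 83.42 kN/m²
Numerator = 8.0 + 83.42·cos²40.8°·tan31.5° = 8.0 + 83.42·0.5730·0.6128 = 37.294 kPa
Denominator = 83.42·sin40.8°·cos40.8° = 83.42·0.6534·0.7570 = 41.263 kPa
FS = 37.294 / 41.263 = 0.904

FS = 0.90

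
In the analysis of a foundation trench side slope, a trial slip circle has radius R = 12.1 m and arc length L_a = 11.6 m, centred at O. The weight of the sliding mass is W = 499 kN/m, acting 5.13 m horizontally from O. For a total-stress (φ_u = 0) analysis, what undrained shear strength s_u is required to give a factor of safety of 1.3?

FS = s_u·L_a·R / (W·d), so s_u = FS·W·d / (L_a·R).
s_u = 1.3·499·5.13 / (11.60·12.1) = 3327.8 / 140.36 = 23.71 kPa

s_u = 23.7 kPa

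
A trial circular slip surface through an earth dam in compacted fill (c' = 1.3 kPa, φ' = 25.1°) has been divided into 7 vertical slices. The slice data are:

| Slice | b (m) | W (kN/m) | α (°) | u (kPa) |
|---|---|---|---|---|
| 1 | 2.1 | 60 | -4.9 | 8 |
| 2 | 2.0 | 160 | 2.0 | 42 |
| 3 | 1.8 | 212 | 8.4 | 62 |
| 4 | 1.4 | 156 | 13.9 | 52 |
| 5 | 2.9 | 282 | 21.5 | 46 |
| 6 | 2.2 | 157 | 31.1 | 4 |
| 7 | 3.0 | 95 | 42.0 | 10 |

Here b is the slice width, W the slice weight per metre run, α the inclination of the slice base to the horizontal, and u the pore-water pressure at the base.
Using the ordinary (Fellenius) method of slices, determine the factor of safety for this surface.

Ordinary method of slices: FS = Σ[c'·Δl_i + (W_i cosα_i − u_i·Δl_i)·tanφ'] / Σ W_i sinα_i, with Δl_i = b_i / cosα_i.
Slice 1: Δl = 2.1/cos(-4.9°) = 2.108 m; N'_1 = 60·cos(-4.9°) − 8·2.108 = 42.9; c'Δl = 2.74; W sinα = -5.1
Slice 2: Δl = 2.0/cos2.0° = 2.001 m; N'_2 = 160·cos2.0° − 42·2.001 = 75.9; c'Δl = 2.60; W sinα = 5.6
Slice 3: Δl = 1.8/cos8.4° = 1.820 m; N'_3 = 212·cos8.4° − 62·1.820 = 96.9; c'Δl = 2.37; W sinα = 31.0
Slice 4: Δl = 1.4/cos13.9° = 1.442 m; N'_4 = 156·cos13.9° − 52·1.442 = 76.4; c'Δl = 1.87; W sinα = 37.5
Slice 5: Δl = 2.9/cos21.5° = 3.117 m; N'_5 = 282·cos21.5° − 46·3.117 = 119.0; c'Δl = 4.05; W sinα = 103.4
Slice 6: Δl = 2.2/cos31.1° = 2.569 m; N'_6 = 157·cos31.1° − 4·2.569 = 124.2; c'Δl = 3.34; W sinα = 81.1
Slice 7: Δl = 3.0/cos42.0° = 4.037 m; N'_7 = 95·cos42.0° − 10·4.037 = 30.2; c'Δl = 5.25; W sinα = 63.6
Σc'Δl = 22.2 kN/m; ΣN' = 565.5 kN/m; ΣW sinα = 316.9 kN/m
Resisting = 22.2 + 565.5·tan25.1° = 22.2 + 264.9 = 287.1 kN/m
FS = 287.1 / 316.9 = 0.906

FS = 0.91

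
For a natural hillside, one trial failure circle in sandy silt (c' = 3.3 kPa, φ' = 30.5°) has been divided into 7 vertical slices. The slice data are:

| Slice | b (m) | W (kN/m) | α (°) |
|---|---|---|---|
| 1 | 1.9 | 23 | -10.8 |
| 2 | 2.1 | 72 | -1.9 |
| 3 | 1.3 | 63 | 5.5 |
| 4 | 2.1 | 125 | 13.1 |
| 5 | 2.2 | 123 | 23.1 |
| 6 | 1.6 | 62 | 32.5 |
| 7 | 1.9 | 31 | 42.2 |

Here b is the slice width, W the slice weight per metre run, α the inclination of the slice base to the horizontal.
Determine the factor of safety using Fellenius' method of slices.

FS = 2.48

Ordinary method of slices: FS = Σ[c'·Δl_i + (W_i cosα_i)·tanφ'] / Σ W_i sinα_i, with Δl_i = b_i / cosα_i.
Slice 1: Δl = 1.9/cos(-10.8°) = 1.934 m; N'_1 = 23·cos(-10.8°) = 22.6; c'Δl = 6.38; W sinα = -4.3
Slice 2: Δl = 2.1/cos(-1.9°) = 2.101 m; N'_2 = 72·cos(-1.9°) = 72.0; c'Δl = 6.93; W sinα = -2.4
Slice 3: Δl = 1.3/cos5.5° = 1.306 m; N'_3 = 63·cos5.5° = 62.7; c'Δl = 4.31; W sinα = 6.0
Slice 4: Δl = 2.1/cos13.1° = 2.156 m; N'_4 = 125·cos13.1° = 121.7; c'Δl = 7.12; W sinα = 28.3
Slice 5: Δl = 2.2/cos23.1° = 2.392 m; N'_5 = 123·cos23.1° = 113.1; c'Δl = 7.89; W sinα = 48.3
Slice 6: Δl = 1.6/cos32.5° = 1.897 m; N'_6 = 62·cos32.5° = 52.3; c'Δl = 6.26; W sinα = 33.3
Slice 7: Δl = 1.9/cos42.2° = 2.565 m; N'_7 = 31·cos42.2° = 23.0; c'Δl = 8.46; W sinα = 20.8
Σc'Δl = 47.4 kN/m; ΣN' = 467.4 kN/m; ΣW sinα = 130.1 kN/m
Resisting = 47.4 + 467.4·tan30.5° = 47.4 + 275.3 = 322.7 kN/m
FS = 322.7 / 130.1 = 2.481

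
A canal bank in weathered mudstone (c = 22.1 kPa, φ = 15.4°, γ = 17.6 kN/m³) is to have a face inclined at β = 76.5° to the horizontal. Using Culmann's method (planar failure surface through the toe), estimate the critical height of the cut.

Culmann's analysis gives the critical failure plane at α_cr = (β + φ)/2 = (76.5 + 15.4)/2 = 46.0°, and the critical height
H_c = (4c/γ) · sinβ cosφ / [1 − cos(β − φ)]
    = (4·22.1/17.6) · sin76.5°·cos15.4° / [1 − cos(61.1°)]
    = 5.023 · 0.9724·0.9641 / [1 − 0.4833]
    = 5.023 · 0.9375 / 0.5167
    = 9.11 m

H_c = 9.11 m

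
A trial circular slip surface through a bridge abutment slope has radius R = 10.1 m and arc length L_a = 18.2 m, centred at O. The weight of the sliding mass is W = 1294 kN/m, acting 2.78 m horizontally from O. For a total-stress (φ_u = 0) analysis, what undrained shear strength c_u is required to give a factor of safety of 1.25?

FS = c_u·L_a·R / (W·d), so c_u = FS·W·d / (L_a·R).
c_u = 1.25·1294·2.78 / (18.20·10.1) = 4496.6 / 183.82 = 24.46 kPa

c_u = 24.5 kPa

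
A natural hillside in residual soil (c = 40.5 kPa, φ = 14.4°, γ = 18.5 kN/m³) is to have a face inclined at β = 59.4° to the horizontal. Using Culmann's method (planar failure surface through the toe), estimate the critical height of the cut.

H_c = 24.93 m

Culmann's analysis gives the critical failure plane at α_cr = (β + φ)/2 = (59.4 + 14.4)/2 = 36.9°, and the critical height
H_c = (4c/γ) · sinβ cosφ / [1 − cos(β − φ)]
    = (4·40.5/18.5) · sin59.4°·cos14.4° / [1 − cos(45.0°)]
    = 8.757 · 0.8607·0.9686 / [1 − 0.7071]
    = 8.757 · 0.8337 / 0.2929
    = 24.93 m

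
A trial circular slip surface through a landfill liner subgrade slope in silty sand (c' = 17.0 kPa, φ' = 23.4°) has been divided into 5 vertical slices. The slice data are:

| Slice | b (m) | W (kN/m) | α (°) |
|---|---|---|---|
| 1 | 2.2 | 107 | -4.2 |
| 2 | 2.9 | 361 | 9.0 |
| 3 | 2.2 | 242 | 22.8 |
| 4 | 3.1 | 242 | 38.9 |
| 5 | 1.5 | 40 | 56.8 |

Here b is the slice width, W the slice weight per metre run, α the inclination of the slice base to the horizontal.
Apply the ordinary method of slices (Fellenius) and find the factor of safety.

FS = 1.92

Ordinary method of slices: FS = Σ[c'·Δl_i + (W_i cosα_i)·tanφ'] / Σ W_i sinα_i, with Δl_i = b_i / cosα_i.
Slice 1: Δl = 2.2/cos(-4.2°) = 2.206 m; N'_1 = 107·cos(-4.2°) = 106.7; c'Δl = 37.50; W sinα = -7.8
Slice 2: Δl = 2.9/cos9.0° = 2.936 m; N'_2 = 361·cos9.0° = 356.6; c'Δl = 49.91; W sinα = 56.5
Slice 3: Δl = 2.2/cos22.8° = 2.386 m; N'_3 = 242·cos22.8° = 223.1; c'Δl = 40.57; W sinα = 93.8
Slice 4: Δl = 3.1/cos38.9° = 3.983 m; N'_4 = 242·cos38.9° = 188.3; c'Δl = 67.72; W sinα = 152.0
Slice 5: Δl = 1.5/cos56.8° = 2.739 m; N'_5 = 40·cos56.8° = 21.9; c'Δl = 46.57; W sinα = 33.5
Σc'Δl = 242.3 kN/m; ΣN' = 896.6 kN/m; ΣW sinα = 327.9 kN/m
Resisting = 242.3 + 896.6·tan23.4° = 242.3 + 388.0 = 630.3 kN/m
FS = 630.3 / 327.9 = 1.922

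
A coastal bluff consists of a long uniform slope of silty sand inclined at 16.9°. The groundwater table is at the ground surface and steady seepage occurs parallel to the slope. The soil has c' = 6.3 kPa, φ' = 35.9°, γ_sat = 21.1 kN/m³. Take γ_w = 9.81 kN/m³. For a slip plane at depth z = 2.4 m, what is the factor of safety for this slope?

FS = 1.72

With seepage parallel to the slope and the water table at the surface, the effective normal stress on the slip plane uses the buoyant unit weight γ' = γ_sat − γ_w while the driving shear stress uses γ_sat:
FS = [c' + γ' z cos²β tanφ'] / [γ_sat z sinβ cosβ]
γ' = 21.1 − 9.81 = 11.29 kN/m³
Numerator = 6.3 + 11.29·2.4·cos²16.9°·tan35.9° = 6.3 + 11.29·2.4·0.9155·0.7239 = 24.257 kPa
Denominator = 21.1·2.4·sin16.9°·cos16.9° = 21.1·2.4·0.2907·0.9568 = 14.085 kPa
FS = 24.257 / 14.085 = 1.722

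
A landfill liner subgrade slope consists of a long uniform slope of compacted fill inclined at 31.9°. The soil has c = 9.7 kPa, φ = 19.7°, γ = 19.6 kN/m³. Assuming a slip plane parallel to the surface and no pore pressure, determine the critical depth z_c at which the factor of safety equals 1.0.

z_c = 2.60 m

Setting FS = 1.00 in FS = [c + γz cos²β tanφ] / [γz sinβ cosβ] and solving for z:
z = c / [γ cosβ (FS·sinβ − cosβ·tanφ)]
  = 9.7 / [19.6·cos31.9°·(1.00·sin31.9° − cos31.9°·tan19.7°)]
  = 9.7 / [19.6·0.8490·(1.00·0.5284 − 0.8490·0.3581)]
  = 9.7 / 3.7350 = 2.597 m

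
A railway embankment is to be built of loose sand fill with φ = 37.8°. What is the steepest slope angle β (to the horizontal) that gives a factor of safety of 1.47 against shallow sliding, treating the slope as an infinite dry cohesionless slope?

β = 27.8°

For an infinite dry cohesionless slope FS = tanφ/tanβ, so tanβ = tanφ / FS.
tanβ = tan37.8° / 1.47 = 0.7757 / 1.47 = 0.5277
β = arctan(0.5277) = 27.82°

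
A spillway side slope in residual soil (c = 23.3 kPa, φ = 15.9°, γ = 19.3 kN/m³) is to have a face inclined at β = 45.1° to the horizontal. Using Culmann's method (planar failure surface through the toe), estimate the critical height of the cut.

Culmann's analysis gives the critical failure plane at α_cr = (β + φ)/2 = (45.1 + 15.9)/2 = 30.5°, and the critical height
H_c = (4c/γ) · sinβ cosφ / [1 − cos(β − φ)]
    = (4·23.3/19.3) · sin45.1°·cos15.9° / [1 − cos(29.2°)]
    = 4.829 · 0.7083·0.9617 / [1 − 0.8729]
    = 4.829 · 0.6812 / 0.1271
    = 25.89 m

H_c = 25.89 m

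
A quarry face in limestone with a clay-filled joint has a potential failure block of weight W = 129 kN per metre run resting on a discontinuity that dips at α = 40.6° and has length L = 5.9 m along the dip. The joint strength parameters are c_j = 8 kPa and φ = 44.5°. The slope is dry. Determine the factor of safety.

FS = 1.71

Resolving the block weight along and normal to the plane and applying the Mohr–Coulomb strength on the joint:
N' = W cosα = 129·cos40.6° = 97.9 kN/m
Driving force T = W sinα = 129·sin40.6° = 83.9 kN/m
Resisting force R = c_j·L + N'·tanφ = 8·5.9 + 97.9·tan44.5° = 47.2 + 96.3 = 143.5 kN/m
FS = R / T = 143.5 / 83.9 = 1.709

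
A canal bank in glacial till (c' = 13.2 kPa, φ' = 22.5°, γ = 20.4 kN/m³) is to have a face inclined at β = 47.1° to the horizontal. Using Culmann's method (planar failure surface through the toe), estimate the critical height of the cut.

Culmann's analysis gives the critical failure plane at α_cr = (β + φ')/2 = (47.1 + 22.5)/2 = 34.8°, and the critical height
H_c = (4c'/γ) · sinβ cosφ' / [1 − cos(β − φ')]
    = (4·13.2/20.4) · sin47.1°·cos22.5° / [1 − cos(24.6°)]
    = 2.588 · 0.7325·0.9239 / [1 − 0.9092]
    = 2.588 · 0.6768 / 0.0908
    = 19.30 m

H_c = 19.30 m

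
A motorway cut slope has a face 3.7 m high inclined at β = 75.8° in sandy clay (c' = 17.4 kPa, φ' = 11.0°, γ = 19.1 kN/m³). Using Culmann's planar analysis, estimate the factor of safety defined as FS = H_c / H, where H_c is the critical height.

H_c = (4c'/γ) · sinβ cosφ' / [1 − cos(β − φ')]
    = (4·17.4/19.1) · sin75.8°·cos11.0° / [1 − cos64.8°]
    = 3.644 · 0.9516 / 0.5742 = 6.04 m
FS = H_c / H = 6.04 / 3.7 = 1.632

FS = 1.63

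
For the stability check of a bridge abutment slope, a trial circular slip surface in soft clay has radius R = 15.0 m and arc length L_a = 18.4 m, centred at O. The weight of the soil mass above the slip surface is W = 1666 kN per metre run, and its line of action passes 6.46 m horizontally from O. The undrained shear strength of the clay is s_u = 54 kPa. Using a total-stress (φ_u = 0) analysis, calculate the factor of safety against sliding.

Taking moments about the centre O, the resisting moment is provided by the undrained shear strength acting along the arc:
M_R = s_u·L_a·R = 54·18.40·15.0 = 14904.0 kN·m/m
M_D = W·d = 1666·6.46 = 10762.4 kN·m/m
FS = M_R / M_D = 14904.0 / 10762.4 = 1.385

FS = 1.38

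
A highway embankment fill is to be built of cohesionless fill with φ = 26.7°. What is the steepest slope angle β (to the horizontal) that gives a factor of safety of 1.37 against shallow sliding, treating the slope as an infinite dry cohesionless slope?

For an infinite dry cohesionless slope FS = tanφ/tanβ, so tanβ = tanφ / FS.
tanβ = tan26.7° / 1.37 = 0.5029 / 1.37 = 0.3671
β = arctan(0.3671) = 20.16°

β = 20.2°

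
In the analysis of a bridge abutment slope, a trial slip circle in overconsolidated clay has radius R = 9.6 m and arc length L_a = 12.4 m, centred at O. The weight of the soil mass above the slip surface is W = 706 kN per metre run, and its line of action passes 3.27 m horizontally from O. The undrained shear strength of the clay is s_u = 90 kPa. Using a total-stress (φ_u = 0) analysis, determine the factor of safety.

Taking moments about the centre O, the resisting moment is provided by the undrained shear strength acting along the arc:
M_R = s_u·L_a·R = 90·12.40·9.6 = 10713.6 kN·m/m
M_D = W·d = 706·3.27 = 2308.6 kN·m/m
FS = M_R / M_D = 10713.6 / 2308.6 = 4.641

FS = 4.64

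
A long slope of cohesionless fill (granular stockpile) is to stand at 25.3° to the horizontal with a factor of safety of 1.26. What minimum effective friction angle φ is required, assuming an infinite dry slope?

FS = tanφ/tanβ ⇒ tanφ = FS · tanβ = 1.26 · tan25.3° = 0.5956
φ = arctan(0.5956) = 30.78°

φ = 30.8°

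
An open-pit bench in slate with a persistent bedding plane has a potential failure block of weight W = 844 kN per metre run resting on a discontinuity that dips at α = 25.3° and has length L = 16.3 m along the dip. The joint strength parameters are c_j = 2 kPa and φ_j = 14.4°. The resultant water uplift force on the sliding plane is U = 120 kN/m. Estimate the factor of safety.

FS = 0.55

Resolving the block weight along and normal to the plane and applying the Mohr–Coulomb strength on the joint:
N' = W cosα − U = 844·cos25.3° − 120 = 643.0 kN/m
Driving force T = W sinα = 844·sin25.3° = 360.7 kN/m
Resisting force R = c_j·L + N'·tanφ_j = 2·16.3 + 643.0·tan14.4° = 32.6 + 165.1 = 197.7 kN/m
FS = R / T = 197.7 / 360.7 = 0.548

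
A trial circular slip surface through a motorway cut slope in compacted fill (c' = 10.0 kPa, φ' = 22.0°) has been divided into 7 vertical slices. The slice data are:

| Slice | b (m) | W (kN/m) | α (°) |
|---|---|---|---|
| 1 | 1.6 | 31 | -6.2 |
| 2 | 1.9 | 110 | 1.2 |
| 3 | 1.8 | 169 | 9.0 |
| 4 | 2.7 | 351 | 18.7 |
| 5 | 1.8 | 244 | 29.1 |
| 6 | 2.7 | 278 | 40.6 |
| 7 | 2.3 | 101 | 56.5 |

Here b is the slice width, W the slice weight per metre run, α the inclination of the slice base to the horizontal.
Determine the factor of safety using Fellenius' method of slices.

FS = 1.21

Ordinary method of slices: FS = Σ[c'·Δl_i + (W_i cosα_i)·tanφ'] / Σ W_i sinα_i, with Δl_i = b_i / cosα_i.
Slice 1: Δl = 1.6/cos(-6.2°) = 1.609 m; N'_1 = 31·cos(-6.2°) = 30.8; c'Δl = 16.09; W sinα = -3.3
Slice 2: Δl = 1.9/cos1.2° = 1.900 m; N'_2 = 110·cos1.2° = 110.0; c'Δl = 19.00; W sinα = 2.3
Slice 3: Δl = 1.8/cos9.0° = 1.822 m; N'_3 = 169·cos9.0° = 166.9; c'Δl = 18.22; W sinα = 26.4
Slice 4: Δl = 2.7/cos18.7° = 2.850 m; N'_4 = 351·cos18.7° = 332.5; c'Δl = 28.50; W sinα = 112.5
Slice 5: Δl = 1.8/cos29.1° = 2.060 m; N'_5 = 244·cos29.1° = 213.2; c'Δl = 20.60; W sinα = 118.7
Slice 6: Δl = 2.7/cos40.6° = 3.556 m; N'_6 = 278·cos40.6° = 211.1; c'Δl = 35.56; W sinα = 180.9
Slice 7: Δl = 2.3/cos56.5° = 4.167 m; N'_7 = 101·cos56.5° = 55.7; c'Δl = 41.67; W sinα = 84.2
Σc'Δl = 179.7 kN/m; ΣN' = 1120.2 kN/m; ΣW sinα = 521.7 kN/m
Resisting = 179.7 + 1120.2·tan22.0° = 179.7 + 452.6 = 632.3 kN/m
FS = 632.3 / 521.7 = 1.212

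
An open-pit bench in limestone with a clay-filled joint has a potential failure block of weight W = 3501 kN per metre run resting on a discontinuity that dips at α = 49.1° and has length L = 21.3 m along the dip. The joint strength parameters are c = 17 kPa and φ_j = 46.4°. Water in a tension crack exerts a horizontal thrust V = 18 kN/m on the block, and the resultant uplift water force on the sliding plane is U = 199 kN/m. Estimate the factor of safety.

Resolving the block weight along and normal to the plane and applying the Mohr–Coulomb strength on the joint:
N' = W cosα − U − V sinα = 3501·cos49.1° − 199 − 18·sin49.1° = 2079.6 kN/m
Driving force T = W sinα + V cosα = 3501·sin49.1° + 18·cos49.1° = 2658.0 kN/m
Resisting force R = c·L + N'·tanφ_j = 17·21.3 + 2079.6·tan46.4° = 362.1 + 2183.8 = 2545.9 kN/m
FS = R / T = 2545.9 / 2658.0 = 0.958

FS = 0.96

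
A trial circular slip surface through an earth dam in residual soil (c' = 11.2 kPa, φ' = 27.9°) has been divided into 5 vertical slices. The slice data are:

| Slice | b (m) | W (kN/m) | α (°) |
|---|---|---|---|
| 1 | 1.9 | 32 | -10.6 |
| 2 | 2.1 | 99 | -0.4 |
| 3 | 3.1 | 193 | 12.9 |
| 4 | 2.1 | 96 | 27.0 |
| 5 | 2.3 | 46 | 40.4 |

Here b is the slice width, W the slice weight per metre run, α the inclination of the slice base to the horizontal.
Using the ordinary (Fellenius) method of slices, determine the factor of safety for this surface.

FS = 3.40

Ordinary method of slices: FS = Σ[c'·Δl_i + (W_i cosα_i)·tanφ'] / Σ W_i sinα_i, with Δl_i = b_i / cosα_i.
Slice 1: Δl = 1.9/cos(-10.6°) = 1.933 m; N'_1 = 32·cos(-10.6°) = 31.5; c'Δl = 21.65; W sinα = -5.9
Slice 2: Δl = 2.1/cos(-0.4°) = 2.100 m; N'_2 = 99·cos(-0.4°) = 99.0; c'Δl = 23.52; W sinα = -0.7
Slice 3: Δl = 3.1/cos12.9° = 3.180 m; N'_3 = 193·cos12.9° = 188.1; c'Δl = 35.62; W sinα = 43.1
Slice 4: Δl = 2.1/cos27.0° = 2.357 m; N'_4 = 96·cos27.0° = 85.5; c'Δl = 26.40; W sinα = 43.6
Slice 5: Δl = 2.3/cos40.4° = 3.020 m; N'_5 = 46·cos40.4° = 35.0; c'Δl = 33.83; W sinα = 29.8
Σc'Δl = 141.0 kN/m; ΣN' = 439.1 kN/m; ΣW sinα = 109.9 kN/m
Resisting = 141.0 + 439.1·tan27.9° = 141.0 + 232.5 = 373.5 kN/m
FS = 373.5 / 109.9 = 3.399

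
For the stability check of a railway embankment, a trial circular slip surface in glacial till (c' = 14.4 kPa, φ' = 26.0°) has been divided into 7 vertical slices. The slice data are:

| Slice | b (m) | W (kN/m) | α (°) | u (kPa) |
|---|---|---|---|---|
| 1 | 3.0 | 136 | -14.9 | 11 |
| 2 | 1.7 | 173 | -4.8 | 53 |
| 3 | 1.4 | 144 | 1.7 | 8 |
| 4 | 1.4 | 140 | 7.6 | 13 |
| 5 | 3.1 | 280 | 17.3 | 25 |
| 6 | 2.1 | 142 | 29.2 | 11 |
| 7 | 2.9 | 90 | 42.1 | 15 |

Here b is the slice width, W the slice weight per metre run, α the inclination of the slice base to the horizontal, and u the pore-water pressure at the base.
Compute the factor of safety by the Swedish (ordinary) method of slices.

FS = 3.23

Ordinary method of slices: FS = Σ[c'·Δl_i + (W_i cosα_i − u_i·Δl_i)·tanφ'] / Σ W_i sinα_i, with Δl_i = b_i / cosα_i.
Slice 1: Δl = 3.0/cos(-14.9°) = 3.104 m; N'_1 = 136·cos(-14.9°) − 11·3.104 = 97.3; c'Δl = 44.70; W sinα = -35.0
Slice 2: Δl = 1.7/cos(-4.8°) = 1.706 m; N'_2 = 173·cos(-4.8°) − 53·1.706 = 82.0; c'Δl = 24.57; W sinα = -14.5
Slice 3: Δl = 1.4/cos1.7° = 1.401 m; N'_3 = 144·cos1.7° − 8·1.401 = 132.7; c'Δl = 20.17; W sinα = 4.3
Slice 4: Δl = 1.4/cos7.6° = 1.412 m; N'_4 = 140·cos7.6° − 13·1.412 = 120.4; c'Δl = 20.34; W sinα = 18.5
Slice 5: Δl = 3.1/cos17.3° = 3.247 m; N'_5 = 280·cos17.3° − 25·3.247 = 186.2; c'Δl = 46.76; W sinα = 83.3
Slice 6: Δl = 2.1/cos29.2° = 2.406 m; N'_6 = 142·cos29.2° − 11·2.406 = 97.5; c'Δl = 34.64; W sinα = 69.3
Slice 7: Δl = 2.9/cos42.1° = 3.908 m; N'_7 = 90·cos42.1° − 15·3.908 = 8.2; c'Δl = 56.28; W sinα = 60.3
Σc'Δl = 247.5 kN/m; ΣN' = 724.2 kN/m; ΣW sinα = 186.2 kN/m
Resisting = 247.5 + 724.2·tan26.0° = 247.5 + 353.2 = 600.7 kN/m
FS = 600.7 / 186.2 = 3.226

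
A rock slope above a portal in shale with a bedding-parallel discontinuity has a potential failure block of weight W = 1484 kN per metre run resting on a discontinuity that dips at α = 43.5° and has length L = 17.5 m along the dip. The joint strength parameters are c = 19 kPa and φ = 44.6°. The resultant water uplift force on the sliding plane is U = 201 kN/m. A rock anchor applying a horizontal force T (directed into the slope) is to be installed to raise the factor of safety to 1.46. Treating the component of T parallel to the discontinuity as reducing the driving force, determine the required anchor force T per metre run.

T = 170 kN/m

Resolving forces along and normal to the sliding plane, with the horizontal anchor force T adding T·sinα to the effective normal force and T·cosα acting up the plane against the driving force:
FS = [cL + (W cosα − U + T sinα) tanφ] / [W sinα − T cosα]
Without the anchor: N' = 875.5 kN/m, driving T_d = 1021.5 kN/m, resisting R = 19·17.5 + 875.5·tan44.6° = 1195.8 kN/m, FS = 1.17.
Setting FS = 1.46 and solving for T:
1.46·(1021.5 − T cos43.5°) = 1195.8 + T sin43.5°·tan44.6°
T·(sin43.5°·tan44.6° + 1.46·cos43.5°) = 1.46·1021.5 − 1195.8
T·(0.6884·0.9861 + 1.46·0.7254) = 1491.4 − 1195.8 = 295.6
T·1.7379 = 295.6
T = 170.1 kN/m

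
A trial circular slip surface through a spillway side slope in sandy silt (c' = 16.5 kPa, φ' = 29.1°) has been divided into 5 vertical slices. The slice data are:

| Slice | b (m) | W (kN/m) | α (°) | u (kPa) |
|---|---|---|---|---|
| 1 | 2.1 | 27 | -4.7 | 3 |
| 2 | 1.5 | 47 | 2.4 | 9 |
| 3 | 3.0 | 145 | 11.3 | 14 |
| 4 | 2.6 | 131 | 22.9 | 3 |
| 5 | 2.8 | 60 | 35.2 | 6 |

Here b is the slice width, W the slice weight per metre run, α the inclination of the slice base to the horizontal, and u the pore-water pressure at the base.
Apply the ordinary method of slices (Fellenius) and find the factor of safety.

Ordinary method of slices: FS = Σ[c'·Δl_i + (W_i cosα_i − u_i·Δl_i)·tanφ'] / Σ W_i sinα_i, with Δl_i = b_i / cosα_i.
Slice 1: Δl = 2.1/cos(-4.7°) = 2.107 m; N'_1 = 27·cos(-4.7°) − 3·2.107 = 20.6; c'Δl = 34.77; W sinα = -2.2
Slice 2: Δl = 1.5/cos2.4° = 1.501 m; N'_2 = 47·cos2.4° − 9·1.501 = 33.4; c'Δl = 24.77; W sinα = 2.0
Slice 3: Δl = 3.0/cos11.3° = 3.059 m; N'_3 = 145·cos11.3° − 14·3.059 = 99.4; c'Δl = 50.48; W sinα = 28.4
Slice 4: Δl = 2.6/cos22.9° = 2.822 m; N'_4 = 131·cos22.9° − 3·2.822 = 112.2; c'Δl = 46.57; W sinα = 51.0
Slice 5: Δl = 2.8/cos35.2° = 3.427 m; N'_5 = 60·cos35.2° − 6·3.427 = 28.5; c'Δl = 56.54; W sinα = 34.6
Σc'Δl = 213.1 kN/m; ΣN' = 294.1 kN/m; ΣW sinα = 113.7 kN/m
Resisting = 213.1 + 294.1·tan29.1° = 213.1 + 163.7 = 376.8 kN/m
FS = 376.8 / 113.7 = 3.313

FS = 3.31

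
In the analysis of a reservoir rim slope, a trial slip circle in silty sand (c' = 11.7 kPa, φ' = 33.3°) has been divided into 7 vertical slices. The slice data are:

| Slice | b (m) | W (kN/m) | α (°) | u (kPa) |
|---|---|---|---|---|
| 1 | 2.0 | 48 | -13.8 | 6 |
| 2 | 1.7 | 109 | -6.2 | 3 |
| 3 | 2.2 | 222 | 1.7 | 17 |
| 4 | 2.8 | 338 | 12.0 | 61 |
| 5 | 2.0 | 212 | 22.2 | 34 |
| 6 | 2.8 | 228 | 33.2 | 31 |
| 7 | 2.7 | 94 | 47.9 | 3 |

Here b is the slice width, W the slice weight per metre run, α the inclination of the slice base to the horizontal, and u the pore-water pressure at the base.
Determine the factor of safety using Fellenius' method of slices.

Ordinary method of slices: FS = Σ[c'·Δl_i + (W_i cosα_i − u_i·Δl_i)·tanφ'] / Σ W_i sinα_i, with Δl_i = b_i / cosα_i.
Slice 1: Δl = 2.0/cos(-13.8°) = 2.059 m; N'_1 = 48·cos(-13.8°) − 6·2.059 = 34.3; c'Δl = 24.10; W sinα = -11.4
Slice 2: Δl = 1.7/cos(-6.2°) = 1.710 m; N'_2 = 109·cos(-6.2°) − 3·1.710 = 103.2; c'Δl = 20.01; W sinα = -11.8
Slice 3: Δl = 2.2/cos1.7° = 2.201 m; N'_3 = 222·cos1.7° − 17·2.201 = 184.5; c'Δl = 25.75; W sinα = 6.6
Slice 4: Δl = 2.8/cos12.0° = 2.863 m; N'_4 = 338·cos12.0° − 61·2.863 = 156.0; c'Δl = 33.49; W sinα = 70.3
Slice 5: Δl = 2.0/cos22.2° = 2.160 m; N'_5 = 212·cos22.2° − 34·2.160 = 122.8; c'Δl = 25.27; W sinα = 80.1
Slice 6: Δl = 2.8/cos33.2° = 3.346 m; N'_6 = 228·cos33.2° − 31·3.346 = 87.0; c'Δl = 39.15; W sinα = 124.8
Slice 7: Δl = 2.7/cos47.9° = 4.027 m; N'_7 = 94·cos47.9° − 3·4.027 = 50.9; c'Δl = 47.12; W sinα = 69.7
Σc'Δl = 214.9 kN/m; ΣN' = 738.8 kN/m; ΣW sinα = 328.3 kN/m
Resisting = 214.9 + 738.8·tan33.3° = 214.9 + 485.3 = 700.2 kN/m
FS = 700.2 / 328.3 = 2.133

FS = 2.13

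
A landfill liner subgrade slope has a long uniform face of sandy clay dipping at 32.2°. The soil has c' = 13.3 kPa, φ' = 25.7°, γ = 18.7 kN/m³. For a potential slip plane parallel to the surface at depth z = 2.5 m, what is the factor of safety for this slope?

FS = 1.40

For an infinite slope with a slip plane parallel to the surface (no pore pressure): FS = [c' + γz cos²β tanφ'] / [γz sinβ cosβ].
γz = 18.7·2.5 = 46.75 kN/m²
Numerator = 13.3 + 46.75·cos²32.2°·tan25.7° = 13.3 + 46.75·0.7160·0.4813 = 29.410 kPa
Denominator = 46.75·sin32.2°·cos32.2° = 46.75·0.5329·0.8462 = 21.080 kPa
FS = 29.410 / 21.080 = 1.395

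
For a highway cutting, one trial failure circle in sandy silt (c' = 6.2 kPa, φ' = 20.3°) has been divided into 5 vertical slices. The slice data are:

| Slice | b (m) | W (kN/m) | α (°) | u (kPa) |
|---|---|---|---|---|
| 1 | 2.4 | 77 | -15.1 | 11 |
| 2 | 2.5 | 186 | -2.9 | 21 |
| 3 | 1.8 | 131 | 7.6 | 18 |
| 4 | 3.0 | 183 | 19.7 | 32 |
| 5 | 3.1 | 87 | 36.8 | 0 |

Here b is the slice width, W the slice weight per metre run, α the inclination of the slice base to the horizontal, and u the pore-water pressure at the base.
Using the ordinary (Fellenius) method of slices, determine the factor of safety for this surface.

Ordinary method of slices: FS = Σ[c'·Δl_i + (W_i cosα_i − u_i·Δl_i)·tanφ'] / Σ W_i sinα_i, with Δl_i = b_i / cosα_i.
Slice 1: Δl = 2.4/cos(-15.1°) = 2.486 m; N'_1 = 77·cos(-15.1°) − 11·2.486 = 47.0; c'Δl = 15.41; W sinα = -20.1
Slice 2: Δl = 2.5/cos(-2.9°) = 2.503 m; N'_2 = 186·cos(-2.9°) − 21·2.503 = 133.2; c'Δl = 15.52; W sinα = -9.4
Slice 3: Δl = 1.8/cos7.6° = 1.816 m; N'_3 = 131·cos7.6° − 18·1.816 = 97.2; c'Δl = 11.26; W sinα = 17.3
Slice 4: Δl = 3.0/cos19.7° = 3.187 m; N'_4 = 183·cos19.7° − 32·3.187 = 70.3; c'Δl = 19.76; W sinα = 61.7
Slice 5: Δl = 3.1/cos36.8° = 3.871 m; N'_5 = 87·cos36.8° − 0·3.871 = 69.7; c'Δl = 24.00; W sinα = 52.1
Σc'Δl = 86.0 kN/m; ΣN' = 417.3 kN/m; ΣW sinα = 101.7 kN/m
Resisting = 86.0 + 417.3·tan20.3° = 86.0 + 154.4 = 240.3 kN/m
FS = 240.3 / 101.7 = 2.364

FS = 2.36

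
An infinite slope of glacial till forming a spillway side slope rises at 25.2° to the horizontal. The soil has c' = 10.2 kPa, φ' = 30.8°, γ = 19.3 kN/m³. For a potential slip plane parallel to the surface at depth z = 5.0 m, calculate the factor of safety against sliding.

FS = 1.54

For an infinite slope with a slip plane parallel to the surface (no pore pressure): FS = [c' + γz cos²β tanφ'] / [γz sinβ cosβ].
γz = 19.3·5.0 = 96.50 kN/m²
Numerator = 10.2 + 96.50·cos²25.2°·tan30.8° = 10.2 + 96.50·0.8187·0.5961 = 57.297 kPa
Denominator = 96.50·sin25.2°·cos25.2° = 96.50·0.4258·0.9048 = 37.177 kPa
FS = 57.297 / 37.177 = 1.541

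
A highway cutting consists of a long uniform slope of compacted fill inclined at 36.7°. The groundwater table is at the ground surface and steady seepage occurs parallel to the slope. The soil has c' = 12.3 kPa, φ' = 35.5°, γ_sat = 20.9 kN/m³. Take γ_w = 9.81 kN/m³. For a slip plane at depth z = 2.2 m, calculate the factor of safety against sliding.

FS = 1.07

With seepage parallel to the slope and the water table at the surface, the effective normal stress on the slip plane uses the buoyant unit weight γ' = γ_sat − γ_w while the driving shear stress uses γ_sat:
FS = [c' + γ' z cos²β tanφ'] / [γ_sat z sinβ cosβ]
γ' = 20.9 − 9.81 = 11.09 kN/m³
Numerator = 12.3 + 11.09·2.2·cos²36.7°·tan35.5° = 12.3 + 11.09·2.2·0.6428·0.7133 = 23.487 kPa
Denominator = 20.9·2.2·sin36.7°·cos36.7° = 20.9·2.2·0.5976·0.8018 = 22.032 kPa
FS = 23.487 / 22.032 = 1.066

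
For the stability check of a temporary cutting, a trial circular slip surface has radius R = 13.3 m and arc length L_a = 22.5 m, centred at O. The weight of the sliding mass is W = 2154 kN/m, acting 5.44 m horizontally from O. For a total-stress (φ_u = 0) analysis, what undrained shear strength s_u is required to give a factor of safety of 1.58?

s_u = 61.9 kPa

FS = s_u·L_a·R / (W·d), so s_u = FS·W·d / (L_a·R).
s_u = 1.58·2154·5.44 / (22.50·13.3) = 18514.1 / 299.25 = 61.87 kPa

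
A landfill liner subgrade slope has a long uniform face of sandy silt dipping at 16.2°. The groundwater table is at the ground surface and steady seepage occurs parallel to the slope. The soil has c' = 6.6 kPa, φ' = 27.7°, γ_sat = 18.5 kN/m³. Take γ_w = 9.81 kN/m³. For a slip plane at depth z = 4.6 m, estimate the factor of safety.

With seepage parallel to the slope and the water table at the surface, the effective normal stress on the slip plane uses the buoyant unit weight γ' = γ_sat − γ_w while the driving shear stress uses γ_sat:
FS = [c' + γ' z cos²β tanφ'] / [γ_sat z sinβ cosβ]
γ' = 18.5 − 9.81 = 8.69 kN/m³
Numerator = 6.6 + 8.69·4.6·cos²16.2°·tan27.7° = 6.6 + 8.69·4.6·0.9222·0.5250 = 25.953 kPa
Denominator = 18.5·4.6·sin16.2°·cos16.2° = 18.5·4.6·0.2790·0.9603 = 22.799 kPa
FS = 25.953 / 22.799 = 1.138

FS = 1.14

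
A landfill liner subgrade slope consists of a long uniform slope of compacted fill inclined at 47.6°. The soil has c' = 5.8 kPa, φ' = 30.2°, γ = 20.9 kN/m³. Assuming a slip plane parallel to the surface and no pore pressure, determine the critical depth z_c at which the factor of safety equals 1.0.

z_c = 1.19 m

Setting FS = 1.00 in FS = [c' + γz cos²β tanφ'] / [γz sinβ cosβ] and solving for z:
z = c' / [γ cosβ (FS·sinβ − cosβ·tanφ')]
  = 5.8 / [20.9·cos47.6°·(1.00·sin47.6° − cos47.6°·tan30.2°)]
  = 5.8 / [20.9·0.6743·(1.00·0.7385 − 0.6743·0.5820)]
  = 5.8 / 4.8762 = 1.189 m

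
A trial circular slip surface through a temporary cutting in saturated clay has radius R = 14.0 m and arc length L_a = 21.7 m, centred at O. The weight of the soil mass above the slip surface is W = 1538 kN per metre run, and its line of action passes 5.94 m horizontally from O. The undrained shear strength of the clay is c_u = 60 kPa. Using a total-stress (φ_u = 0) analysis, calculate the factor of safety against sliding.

Taking moments about the centre O, the resisting moment is provided by the undrained shear strength acting along the arc:
M_R = c_u·L_a·R = 60·21.70·14.0 = 18228.0 kN·m/m
M_D = W·d = 1538·5.94 = 9135.7 kN·m/m
FS = M_R / M_D = 18228.0 / 9135.7 = 1.995

FS = 2.00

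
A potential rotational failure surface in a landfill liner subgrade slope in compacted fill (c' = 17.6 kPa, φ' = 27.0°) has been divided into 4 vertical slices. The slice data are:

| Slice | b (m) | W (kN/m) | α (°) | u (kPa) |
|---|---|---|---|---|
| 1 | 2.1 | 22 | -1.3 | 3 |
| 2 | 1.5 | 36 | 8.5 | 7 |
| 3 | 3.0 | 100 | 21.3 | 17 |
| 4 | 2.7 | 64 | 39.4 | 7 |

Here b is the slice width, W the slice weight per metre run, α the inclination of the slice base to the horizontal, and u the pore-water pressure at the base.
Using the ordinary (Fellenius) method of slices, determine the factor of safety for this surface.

FS = 2.87

Ordinary method of slices: FS = Σ[c'·Δl_i + (W_i cosα_i − u_i·Δl_i)·tanφ'] / Σ W_i sinα_i, with Δl_i = b_i / cosα_i.
Slice 1: Δl = 2.1/cos(-1.3°) = 2.101 m; N'_1 = 22·cos(-1.3°) − 3·2.101 = 15.7; c'Δl = 36.97; W sinα = -0.5
Slice 2: Δl = 1.5/cos8.5° = 1.517 m; N'_2 = 36·cos8.5° − 7·1.517 = 25.0; c'Δl = 26.69; W sinα = 5.3
Slice 3: Δl = 3.0/cos21.3° = 3.220 m; N'_3 = 100·cos21.3° − 17·3.220 = 38.4; c'Δl = 56.67; W sinα = 36.3
Slice 4: Δl = 2.7/cos39.4° = 3.494 m; N'_4 = 64·cos39.4° − 7·3.494 = 25.0; c'Δl = 61.50; W sinα = 40.6
Σc'Δl = 181.8 kN/m; ΣN' = 104.1 kN/m; ΣW sinα = 81.8 kN/m
Resisting = 181.8 + 104.1·tan27.0° = 181.8 + 53.0 = 234.9 kN/m
FS = 234.9 / 81.8 = 2.872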